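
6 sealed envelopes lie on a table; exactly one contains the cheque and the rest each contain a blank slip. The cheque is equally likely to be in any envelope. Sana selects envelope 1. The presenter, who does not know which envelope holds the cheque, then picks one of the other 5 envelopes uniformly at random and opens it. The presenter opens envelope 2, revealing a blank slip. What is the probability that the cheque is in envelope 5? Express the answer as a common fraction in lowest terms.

1/5

Because the presenter chose which envelope to open without knowing where the cheque is, the choice is independent of the prize location. Learning that envelope 2 does not hold the cheque simply rules out that one location and leaves the remaining 5 envelopes still equally likely by symmetry.
So P(the cheque in envelope 5) = 1/5.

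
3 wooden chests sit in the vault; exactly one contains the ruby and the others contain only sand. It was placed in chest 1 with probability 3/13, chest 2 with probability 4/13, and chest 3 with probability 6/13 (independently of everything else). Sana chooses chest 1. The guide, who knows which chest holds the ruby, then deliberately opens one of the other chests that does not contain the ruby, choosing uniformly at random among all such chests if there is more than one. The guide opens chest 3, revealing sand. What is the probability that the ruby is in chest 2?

8/11

Consider each possible location of the ruby in turn.
If it is in chest 1 (prior 3/13): the guide has 2 equally likely choices, so probability 1/2; weight (3/13)·(1/2) = 3/26.
If it is in chest 2 (prior 4/13): the guide has no choice, probability 1; weight (4/13)·1 = 4/13.
If it is in chest 3 (prior 6/13): the guide opened chest 3, so this case is ruled out; weight (6/13)·0 = 0.
The weights sum to 11/26.
So P(the ruby in chest 2 | the guide opened chest 3) = (4/13) / (11/26) = 8/11.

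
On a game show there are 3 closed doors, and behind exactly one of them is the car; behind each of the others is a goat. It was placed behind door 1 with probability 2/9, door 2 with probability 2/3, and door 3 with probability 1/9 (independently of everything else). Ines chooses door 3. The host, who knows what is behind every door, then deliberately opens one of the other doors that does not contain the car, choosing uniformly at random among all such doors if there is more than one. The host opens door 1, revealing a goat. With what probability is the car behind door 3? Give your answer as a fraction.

1/13

Apply Bayes' rule, conditioning on where the car actually is.
If it is behind door 1 (prior 2/9): the host opened door 1, so this case is ruled out; weight (2/9)·0 = 0.
If it is behind door 2 (prior 2/3): the host has no choice, probability 1; weight (2/3)·1 = 2/3.
If it is behind door 3 (prior 1/9): the host has 2 equally likely choices, so probability 1/2; weight (1/9)·(1/2) = 1/18.
The weights sum to 13/18.
So P(the car behind door 3 | the host opened door 1) = (1/18) / (13/18) = 1/13.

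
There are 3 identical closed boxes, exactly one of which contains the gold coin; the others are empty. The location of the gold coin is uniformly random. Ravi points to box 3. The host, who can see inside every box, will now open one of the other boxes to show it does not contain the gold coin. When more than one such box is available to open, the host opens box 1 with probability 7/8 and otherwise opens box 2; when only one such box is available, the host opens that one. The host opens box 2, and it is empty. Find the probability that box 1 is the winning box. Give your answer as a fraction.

Consider each possible location of the gold coin in turn.
If it is in box 1 (prior 1/3): only box 2 is available, probability 1; weight (1/3)·1 = 1/3.
If it is in box 2 (prior 1/3): the host opened box 2, so this case is ruled out; weight (1/3)·0 = 0.
If it is in box 3 (prior 1/3): box 1 is available but not opened, probability 1/8; weight (1/3)·(1/8) = 1/24.
The weights sum to 3/8.
So P(the gold coin in box 1 | the host opened box 2) = (1/3) / (3/8) = 8/9.

8/9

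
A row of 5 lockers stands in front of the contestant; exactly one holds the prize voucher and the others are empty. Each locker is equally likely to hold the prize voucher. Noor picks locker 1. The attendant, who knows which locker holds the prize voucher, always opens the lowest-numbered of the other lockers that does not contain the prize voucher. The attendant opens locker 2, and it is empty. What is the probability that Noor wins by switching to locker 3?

1/4

Apply Bayes' rule, conditioning on where the prize voucher actually is.
If it is in any of lockers 1, 3, 4, and 5 (prior 1/5 each): locker 2 is the lowest-numbered option available, probability 1; weight (1/5)·1 = 1/5 each.
If it is in locker 2 (prior 1/5): the attendant opened locker 2, so this case is ruled out; weight (1/5)·0 = 0.
The weights sum to 4/5.
So P(the prize voucher in locker 3 | the attendant opened locker 2) = (1/5) / (4/5) = 1/4.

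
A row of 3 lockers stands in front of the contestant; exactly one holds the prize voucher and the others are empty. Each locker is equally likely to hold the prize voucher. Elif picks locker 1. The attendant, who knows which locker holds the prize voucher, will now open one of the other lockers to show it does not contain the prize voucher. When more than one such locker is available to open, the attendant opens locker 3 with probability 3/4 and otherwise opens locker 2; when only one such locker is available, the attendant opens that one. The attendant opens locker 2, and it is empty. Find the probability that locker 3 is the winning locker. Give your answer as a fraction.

Consider each possible location of the prize voucher in turn.
If it is in locker 1 (prior 1/3): locker 3 is available but not opened, probability 1/4; weight (1/3)·(1/4) = 1/12.
If it is in locker 2 (prior 1/3): the attendant opened locker 2, so this case is ruled out; weight (1/3)·0 = 0.
If it is in locker 3 (prior 1/3): only locker 2 is available, probability 1; weight (1/3)·1 = 1/3.
The weights sum to 5/12.
So P(the prize voucher in locker 3 | the attendant opened locker 2) = (1/3) / (5/12) = 4/5.

4/5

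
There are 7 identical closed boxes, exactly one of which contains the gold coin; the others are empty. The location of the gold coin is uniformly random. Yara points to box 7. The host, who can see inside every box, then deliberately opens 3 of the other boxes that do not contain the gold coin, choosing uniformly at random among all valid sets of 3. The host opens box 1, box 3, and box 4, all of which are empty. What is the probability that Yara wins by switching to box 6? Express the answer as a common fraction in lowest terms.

Condition on the true location of the gold coin.
If it is in any of boxes 1, 3, and 4 (prior 1/7 each): that box was opened and seen not to hold the prize — ruled out; weight (1/7)·0 = 0 each.
If it is in any of boxes 2, 5, and 6 (prior 1/7 each): the host has 10 equally likely choices, so probability 1/10; weight (1/7)·(1/10) = 1/70 each.
If it is in box 7 (prior 1/7): the host has 20 equally likely choices, so probability 1/20; weight (1/7)·(1/20) = 1/140.
The weights sum to 1/20.
So P(the gold coin in box 6 | the host opened box 1, box 3, and box 4) = (1/70) / (1/20) = 2/7.

2/7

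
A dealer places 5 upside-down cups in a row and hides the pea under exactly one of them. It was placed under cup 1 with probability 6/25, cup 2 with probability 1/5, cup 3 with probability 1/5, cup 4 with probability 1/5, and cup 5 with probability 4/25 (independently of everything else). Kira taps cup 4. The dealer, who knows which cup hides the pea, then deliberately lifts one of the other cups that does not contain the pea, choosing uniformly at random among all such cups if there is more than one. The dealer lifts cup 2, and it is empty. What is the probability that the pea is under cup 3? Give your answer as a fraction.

4/15

Condition on the true location of the pea.
If it is under cup 1 (prior 6/25): the dealer has 3 equally likely choices, so probability 1/3; weight (6/25)·(1/3) = 2/25.
If it is under cup 2 (prior 1/5): the dealer opened cup 2, so this case is ruled out; weight (1/5)·0 = 0.
If it is under cup 3 (prior 1/5): the dealer has 3 equally likely choices, so probability 1/3; weight (1/5)·(1/3) = 1/15.
If it is under cup 4 (prior 1/5): the dealer has 4 equally likely choices, so probability 1/4; weight (1/5)·(1/4) = 1/20.
If it is under cup 5 (prior 4/25): the dealer has 3 equally likely choices, so probability 1/3; weight (4/25)·(1/3) = 4/75.
The weights sum to 1/4.
So P(the pea under cup 3 | the dealer opened cup 2) = (1/15) / (1/4) = 4/15.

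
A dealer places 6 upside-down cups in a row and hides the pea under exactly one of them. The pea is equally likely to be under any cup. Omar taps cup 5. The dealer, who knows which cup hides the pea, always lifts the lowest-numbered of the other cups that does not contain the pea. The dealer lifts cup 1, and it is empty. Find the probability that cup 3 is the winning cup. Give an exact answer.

1/5

Condition on the true location of the pea.
If it is under cup 1 (prior 1/6): the dealer opened cup 1, so this case is ruled out; weight (1/6)·0 = 0.
If it is under any of cups 2, 3, 4, 5, and 6 (prior 1/6 each): cup 1 is the lowest-numbered option available, probability 1; weight (1/6)·1 = 1/6 each.
The weights sum to 5/6.
So P(the pea under cup 3 | the dealer opened cup 1) = (1/6) / (5/6) = 1/5.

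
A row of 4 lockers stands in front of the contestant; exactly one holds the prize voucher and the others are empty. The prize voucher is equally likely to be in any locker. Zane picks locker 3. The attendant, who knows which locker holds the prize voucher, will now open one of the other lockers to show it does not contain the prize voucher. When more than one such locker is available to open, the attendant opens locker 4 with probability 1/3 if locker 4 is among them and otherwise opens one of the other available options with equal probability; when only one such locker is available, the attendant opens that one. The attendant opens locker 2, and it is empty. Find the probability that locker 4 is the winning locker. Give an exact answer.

Consider each possible location of the prize voucher in turn.
If it is in locker 1 (prior 1/4): locker 4 is available but not opened, probability 2/3; weight (1/4)·(2/3) = 1/6.
If it is in locker 2 (prior 1/4): the attendant opened locker 2, so this case is ruled out; weight (1/4)·0 = 0.
If it is in locker 3 (prior 1/4): locker 4 is available but not opened; locker 2 gets probability (1 − 1/3)/2 = 1/3; weight (1/4)·(1/3) = 1/12.
If it is in locker 4 (prior 1/4): locker 4 holds the prize so is unavailable; the attendant chooses uniformly among the 2 others, probability 1/2; weight (1/4)·(1/2) = 1/8.
The weights sum to 3/8.
So P(the prize voucher in locker 4 | the attendant opened locker 2) = (1/8) / (3/8) = 1/3.

1/3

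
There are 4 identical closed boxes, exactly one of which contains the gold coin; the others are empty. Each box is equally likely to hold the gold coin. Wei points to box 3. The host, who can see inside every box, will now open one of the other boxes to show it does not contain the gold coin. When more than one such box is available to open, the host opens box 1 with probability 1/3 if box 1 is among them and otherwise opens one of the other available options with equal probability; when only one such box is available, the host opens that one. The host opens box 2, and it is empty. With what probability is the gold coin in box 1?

1/3

Consider each possible location of the gold coin in turn.
If it is in box 1 (prior 1/4): box 1 holds the prize so is unavailable; the host chooses uniformly among the 2 others, probability 1/2; weight (1/4)·(1/2) = 1/8.
If it is in box 2 (prior 1/4): the host opened box 2, so this case is ruled out; weight (1/4)·0 = 0.
If it is in box 3 (prior 1/4): box 1 is available but not opened; box 2 gets probability (1 − 1/3)/2 = 1/3; weight (1/4)·(1/3) = 1/12.
If it is in box 4 (prior 1/4): box 1 is available but not opened, probability 2/3; weight (1/4)·(2/3) = 1/6.
The weights sum to 3/8.
So P(the gold coin in box 1 | the host opened box 2) = (1/8) / (3/8) = 1/3.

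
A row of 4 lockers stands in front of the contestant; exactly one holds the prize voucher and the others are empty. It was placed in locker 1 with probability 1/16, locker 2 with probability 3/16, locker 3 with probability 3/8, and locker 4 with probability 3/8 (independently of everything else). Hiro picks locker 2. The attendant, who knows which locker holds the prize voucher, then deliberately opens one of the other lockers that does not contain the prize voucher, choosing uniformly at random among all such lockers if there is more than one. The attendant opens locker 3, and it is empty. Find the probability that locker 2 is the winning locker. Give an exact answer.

2/9

Apply Bayes' rule, conditioning on where the prize voucher actually is.
If it is in locker 1 (prior 1/16): the attendant has 2 equally likely choices, so probability 1/2; weight (1/16)·(1/2) = 1/32.
If it is in locker 2 (prior 3/16): the attendant has 3 equally likely choices, so probability 1/3; weight (3/16)·(1/3) = 1/16.
If it is in locker 3 (prior 3/8): the attendant opened locker 3, so this case is ruled out; weight (3/8)·0 = 0.
If it is in locker 4 (prior 3/8): the attendant has 2 equally likely choices, so probability 1/2; weight (3/8)·(1/2) = 3/16.
The weights sum to 9/32.
So P(the prize voucher in locker 2 | the attendant opened locker 3) = (1/16) / (9/32) = 2/9.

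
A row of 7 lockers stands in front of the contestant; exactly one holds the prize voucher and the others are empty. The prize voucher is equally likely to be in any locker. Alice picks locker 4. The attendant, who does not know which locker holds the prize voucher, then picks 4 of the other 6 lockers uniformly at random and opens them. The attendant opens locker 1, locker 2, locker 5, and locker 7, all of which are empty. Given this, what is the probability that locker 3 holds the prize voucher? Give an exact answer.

1/3

Apply Bayes' rule, conditioning on where the prize voucher actually is.
If it is in any of lockers 1, 2, 5, and 7 (prior 1/7 each): that locker was opened and seen not to hold the prize — ruled out; weight (1/7)·0 = 0 each.
If it is in any of lockers 3, 4, and 6 (prior 1/7 each): the attendant picks exactly this set with probability 1/15 regardless, and none is the prize; weight (1/7)·(1/15) = 1/105 each.
The weights sum to 1/35.
So P(the prize voucher in locker 3 | the attendant opened locker 1, locker 2, locker 5, and locker 7) = (1/105) / (1/35) = 1/3.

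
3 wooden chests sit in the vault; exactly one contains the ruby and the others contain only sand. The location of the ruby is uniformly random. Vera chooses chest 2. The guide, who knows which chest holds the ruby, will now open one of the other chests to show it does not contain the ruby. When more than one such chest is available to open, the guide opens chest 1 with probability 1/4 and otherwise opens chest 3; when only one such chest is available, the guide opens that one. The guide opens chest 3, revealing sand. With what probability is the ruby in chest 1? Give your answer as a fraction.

Consider each possible location of the ruby in turn.
If it is in chest 1 (prior 1/3): only chest 3 is available, probability 1; weight (1/3)·1 = 1/3.
If it is in chest 2 (prior 1/3): chest 1 is available but not opened, probability 3/4; weight (1/3)·(3/4) = 1/4.
If it is in chest 3 (prior 1/3): the guide opened chest 3, so this case is ruled out; weight (1/3)·0 = 0.
The weights sum to 7/12.
So P(the ruby in chest 1 | the guide opened chest 3) = (1/3) / (7/12) = 4/7.

4/7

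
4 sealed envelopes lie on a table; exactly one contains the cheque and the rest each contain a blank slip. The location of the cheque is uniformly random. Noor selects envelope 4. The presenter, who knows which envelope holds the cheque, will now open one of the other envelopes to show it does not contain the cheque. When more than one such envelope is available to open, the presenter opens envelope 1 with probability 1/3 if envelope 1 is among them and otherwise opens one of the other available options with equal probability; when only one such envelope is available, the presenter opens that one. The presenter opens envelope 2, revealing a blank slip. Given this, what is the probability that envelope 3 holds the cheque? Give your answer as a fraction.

Apply Bayes' rule, conditioning on where the cheque actually is.
If it is in envelope 1 (prior 1/4): envelope 1 holds the prize so is unavailable; the presenter chooses uniformly among the 2 others, probability 1/2; weight (1/4)·(1/2) = 1/8.
If it is in envelope 2 (prior 1/4): the presenter opened envelope 2, so this case is ruled out; weight (1/4)·0 = 0.
If it is in envelope 3 (prior 1/4): envelope 1 is available but not opened, probability 2/3; weight (1/4)·(2/3) = 1/6.
If it is in envelope 4 (prior 1/4): envelope 1 is available but not opened; envelope 2 gets probability (1 − 1/3)/2 = 1/3; weight (1/4)·(1/3) = 1/12.
The weights sum to 3/8.
So P(the cheque in envelope 3 | the presenter opened envelope 2) = (1/6) / (3/8) = 4/9.

4/9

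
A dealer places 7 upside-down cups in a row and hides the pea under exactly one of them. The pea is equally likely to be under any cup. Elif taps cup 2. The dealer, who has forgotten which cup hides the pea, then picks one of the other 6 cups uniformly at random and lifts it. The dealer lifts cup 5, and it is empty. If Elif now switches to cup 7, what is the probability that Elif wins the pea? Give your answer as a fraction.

1/6

Apply Bayes' rule, conditioning on where the pea actually is.
If it is under any of cups 1, 2, 3, 4, 6, and 7 (prior 1/7 each): the dealer picks cup 5 with probability 1/6 regardless, and it is not the prize; weight (1/7)·(1/6) = 1/42 each.
If it is under cup 5 (prior 1/7): the dealer opened cup 5, so this case is ruled out; weight (1/7)·0 = 0.
The weights sum to 1/7.
So P(the pea under cup 7 | the dealer opened cup 5) = (1/42) / (1/7) = 1/6.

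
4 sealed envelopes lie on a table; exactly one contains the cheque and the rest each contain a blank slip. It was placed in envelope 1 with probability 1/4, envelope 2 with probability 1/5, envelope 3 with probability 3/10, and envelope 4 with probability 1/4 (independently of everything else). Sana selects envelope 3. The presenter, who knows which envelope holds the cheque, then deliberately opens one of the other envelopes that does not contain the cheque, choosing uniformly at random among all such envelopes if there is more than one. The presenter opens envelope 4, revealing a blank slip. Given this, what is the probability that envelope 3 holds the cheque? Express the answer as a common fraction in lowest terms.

Apply Bayes' rule, conditioning on where the cheque actually is.
If it is in envelope 1 (prior 1/4): the presenter has 2 equally likely choices, so probability 1/2; weight (1/4)·(1/2) = 1/8.
If it is in envelope 2 (prior 1/5): the presenter has 2 equally likely choices, so probability 1/2; weight (1/5)·(1/2) = 1/10.
If it is in envelope 3 (prior 3/10): the presenter has 3 equally likely choices, so probability 1/3; weight (3/10)·(1/3) = 1/10.
If it is in envelope 4 (prior 1/4): the presenter opened envelope 4, so this case is ruled out; weight (1/4)·0 = 0.
The weights sum to 13/40.
So P(the cheque in envelope 3 | the presenter opened envelope 4) = (1/10) / (13/40) = 4/13.

4/13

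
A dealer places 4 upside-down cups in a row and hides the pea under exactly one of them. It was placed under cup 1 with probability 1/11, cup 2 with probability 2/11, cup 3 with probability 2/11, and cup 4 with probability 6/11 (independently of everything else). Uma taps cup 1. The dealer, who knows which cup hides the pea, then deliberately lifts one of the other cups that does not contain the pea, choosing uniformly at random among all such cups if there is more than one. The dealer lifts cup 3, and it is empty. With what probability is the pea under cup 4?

9/13

Condition on the true location of the pea.
If it is under cup 1 (prior 1/11): the dealer has 3 equally likely choices, so probability 1/3; weight (1/11)·(1/3) = 1/33.
If it is under cup 2 (prior 2/11): the dealer has 2 equally likely choices, so probability 1/2; weight (2/11)·(1/2) = 1/11.
If it is under cup 3 (prior 2/11): the dealer opened cup 3, so this case is ruled out; weight (2/11)·0 = 0.
If it is under cup 4 (prior 6/11): the dealer has 2 equally likely choices, so probability 1/2; weight (6/11)·(1/2) = 3/11.
The weights sum to 13/33.
So P(the pea under cup 4 | the dealer opened cup 3) = (3/11) / (13/33) = 9/13.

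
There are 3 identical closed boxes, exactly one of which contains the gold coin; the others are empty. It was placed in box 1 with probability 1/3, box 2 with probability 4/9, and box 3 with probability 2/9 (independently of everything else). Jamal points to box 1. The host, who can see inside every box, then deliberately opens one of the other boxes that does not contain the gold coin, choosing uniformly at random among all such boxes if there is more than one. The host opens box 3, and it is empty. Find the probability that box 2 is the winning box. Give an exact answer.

8/11

Condition on the true location of the gold coin.
If it is in box 1 (prior 1/3): the host has 2 equally likely choices, so probability 1/2; weight (1/3)·(1/2) = 1/6.
If it is in box 2 (prior 4/9): the host has no choice, probability 1; weight (4/9)·1 = 4/9.
If it is in box 3 (prior 2/9): the host opened box 3, so this case is ruled out; weight (2/9)·0 = 0.
The weights sum to 11/18.
So P(the gold coin in box 2 | the host opened box 3) = (4/9) / (11/18) = 8/11.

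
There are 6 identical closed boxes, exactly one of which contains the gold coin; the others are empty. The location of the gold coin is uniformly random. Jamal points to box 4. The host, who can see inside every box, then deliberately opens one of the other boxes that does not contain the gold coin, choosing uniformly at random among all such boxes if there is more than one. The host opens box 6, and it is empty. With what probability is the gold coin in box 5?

Condition on the true location of the gold coin.
If it is in any of boxes 1, 2, 3, and 5 (prior 1/6 each): the host has 4 equally likely choices, so probability 1/4; weight (1/6)·(1/4) = 1/24 each.
If it is in box 4 (prior 1/6): the host has 5 equally likely choices, so probability 1/5; weight (1/6)·(1/5) = 1/30.
If it is in box 6 (prior 1/6): the host opened box 6, so this case is ruled out; weight (1/6)·0 = 0.
The weights sum to 1/5.
So P(the gold coin in box 5 | the host opened box 6) = (1/24) / (1/5) = 5/24.

5/24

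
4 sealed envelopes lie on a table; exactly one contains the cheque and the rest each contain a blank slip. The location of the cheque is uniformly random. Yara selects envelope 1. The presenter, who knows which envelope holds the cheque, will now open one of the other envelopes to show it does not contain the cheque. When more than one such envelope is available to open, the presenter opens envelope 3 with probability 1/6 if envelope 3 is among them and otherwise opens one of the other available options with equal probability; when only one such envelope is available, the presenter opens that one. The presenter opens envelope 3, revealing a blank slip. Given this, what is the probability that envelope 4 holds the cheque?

Consider each possible location of the cheque in turn.
If it is in any of envelopes 1, 2, and 4 (prior 1/4 each): envelope 3 is available, opened with probability 1/6; weight (1/4)·(1/6) = 1/24 each.
If it is in envelope 3 (prior 1/4): the presenter opened envelope 3, so this case is ruled out; weight (1/4)·0 = 0.
The weights sum to 1/8.
So P(the cheque in envelope 4 | the presenter opened envelope 3) = (1/24) / (1/8) = 1/3.

1/3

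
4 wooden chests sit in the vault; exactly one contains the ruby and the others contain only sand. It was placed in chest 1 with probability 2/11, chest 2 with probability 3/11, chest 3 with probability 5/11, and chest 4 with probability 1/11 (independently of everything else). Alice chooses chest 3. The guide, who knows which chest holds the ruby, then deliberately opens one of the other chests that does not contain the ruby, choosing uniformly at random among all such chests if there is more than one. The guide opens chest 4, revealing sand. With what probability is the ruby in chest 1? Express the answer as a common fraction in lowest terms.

Consider each possible location of the ruby in turn.
If it is in chest 1 (prior 2/11): the guide has 2 equally likely choices, so probability 1/2; weight (2/11)·(1/2) = 1/11.
If it is in chest 2 (prior 3/11): the guide has 2 equally likely choices, so probability 1/2; weight (3/11)·(1/2) = 3/22.
If it is in chest 3 (prior 5/11): the guide has 3 equally likely choices, so probability 1/3; weight (5/11)·(1/3) = 5/33.
If it is in chest 4 (prior 1/11): the guide opened chest 4, so this case is ruled out; weight (1/11)·0 = 0.
The weights sum to 25/66.
So P(the ruby in chest 1 | the guide opened chest 4) = (1/11) / (25/66) = 6/25.

6/25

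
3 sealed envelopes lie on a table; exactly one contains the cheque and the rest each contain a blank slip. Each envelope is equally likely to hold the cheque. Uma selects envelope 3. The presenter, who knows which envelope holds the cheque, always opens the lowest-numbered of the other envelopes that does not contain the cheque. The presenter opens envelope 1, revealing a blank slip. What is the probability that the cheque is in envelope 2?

1/2

Condition on the true location of the cheque.
If it is in envelope 1 (prior 1/3): the presenter opened envelope 1, so this case is ruled out; weight (1/3)·0 = 0.
If it is in either of envelopes 2 and 3 (prior 1/3 each): envelope 1 is the lowest-numbered option available, probability 1; weight (1/3)·1 = 1/3 each.
The weights sum to 2/3.
So P(the cheque in envelope 2 | the presenter opened envelope 1) = (1/3) / (2/3) = 1/2.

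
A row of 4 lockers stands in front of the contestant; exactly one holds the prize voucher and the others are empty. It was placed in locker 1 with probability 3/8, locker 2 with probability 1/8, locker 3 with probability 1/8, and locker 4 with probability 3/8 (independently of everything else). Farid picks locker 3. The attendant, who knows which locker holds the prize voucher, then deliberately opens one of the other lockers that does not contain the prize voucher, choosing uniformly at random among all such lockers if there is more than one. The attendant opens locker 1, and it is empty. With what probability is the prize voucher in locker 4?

9/14

Consider each possible location of the prize voucher in turn.
If it is in locker 1 (prior 3/8): the attendant opened locker 1, so this case is ruled out; weight (3/8)·0 = 0.
If it is in locker 2 (prior 1/8): the attendant has 2 equally likely choices, so probability 1/2; weight (1/8)·(1/2) = 1/16.
If it is in locker 3 (prior 1/8): the attendant has 3 equally likely choices, so probability 1/3; weight (1/8)·(1/3) = 1/24.
If it is in locker 4 (prior 3/8): the attendant has 2 equally likely choices, so probability 1/2; weight (3/8)·(1/2) = 3/16.
The weights sum to 7/24.
So P(the prize voucher in locker 4 | the attendant opened locker 1) = (3/16) / (7/24) = 9/14.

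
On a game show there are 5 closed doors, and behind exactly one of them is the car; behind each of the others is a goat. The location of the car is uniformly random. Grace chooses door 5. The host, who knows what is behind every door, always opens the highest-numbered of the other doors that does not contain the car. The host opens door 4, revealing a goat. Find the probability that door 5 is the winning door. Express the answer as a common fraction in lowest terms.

1/4

Condition on the true location of the car.
If it is behind any of doors 1, 2, 3, and 5 (prior 1/5 each): door 4 is the highest-numbered option available, probability 1; weight (1/5)·1 = 1/5 each.
If it is behind door 4 (prior 1/5): the host opened door 4, so this case is ruled out; weight (1/5)·0 = 0.
The weights sum to 4/5.
So P(the car behind door 5 | the host opened door 4) = (1/5) / (4/5) = 1/4.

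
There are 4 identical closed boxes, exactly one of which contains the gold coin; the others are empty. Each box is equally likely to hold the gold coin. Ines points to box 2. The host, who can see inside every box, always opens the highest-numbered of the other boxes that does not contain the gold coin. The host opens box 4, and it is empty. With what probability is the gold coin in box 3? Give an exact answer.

Apply Bayes' rule, conditioning on where the gold coin actually is.
If it is in any of boxes 1, 2, and 3 (prior 1/4 each): box 4 is the highest-numbered option available, probability 1; weight (1/4)·1 = 1/4 each.
If it is in box 4 (prior 1/4): the host opened box 4, so this case is ruled out; weight (1/4)·0 = 0.
The weights sum to 3/4.
So P(the gold coin in box 3 | the host opened box 4) = (1/4) / (3/4) = 1/3.

1/3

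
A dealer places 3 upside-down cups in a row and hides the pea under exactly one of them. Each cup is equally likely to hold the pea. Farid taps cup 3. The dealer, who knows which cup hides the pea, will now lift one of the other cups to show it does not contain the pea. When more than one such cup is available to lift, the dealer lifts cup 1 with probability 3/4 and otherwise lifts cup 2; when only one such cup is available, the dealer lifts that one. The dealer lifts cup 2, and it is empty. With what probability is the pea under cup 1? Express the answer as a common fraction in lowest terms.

4/5

Condition on the true location of the pea.
If it is under cup 1 (prior 1/3): only cup 2 is available, probability 1; weight (1/3)·1 = 1/3.
If it is under cup 2 (prior 1/3): the dealer opened cup 2, so this case is ruled out; weight (1/3)·0 = 0.
If it is under cup 3 (prior 1/3): cup 1 is available but not opened, probability 1/4; weight (1/3)·(1/4) = 1/12.
The weights sum to 5/12.
So P(the pea under cup 1 | the dealer opened cup 2) = (1/3) / (5/12) = 4/5.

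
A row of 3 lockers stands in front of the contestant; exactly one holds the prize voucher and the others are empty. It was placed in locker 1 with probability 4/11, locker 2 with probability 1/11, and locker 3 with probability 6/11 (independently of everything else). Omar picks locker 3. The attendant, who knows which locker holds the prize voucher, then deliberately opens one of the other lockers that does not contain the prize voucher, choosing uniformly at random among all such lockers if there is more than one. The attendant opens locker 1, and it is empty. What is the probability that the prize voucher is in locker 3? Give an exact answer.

3/4

Consider each possible location of the prize voucher in turn.
If it is in locker 1 (prior 4/11): the attendant opened locker 1, so this case is ruled out; weight (4/11)·0 = 0.
If it is in locker 2 (prior 1/11): the attendant has no choice, probability 1; weight (1/11)·1 = 1/11.
If it is in locker 3 (prior 6/11): the attendant has 2 equally likely choices, so probability 1/2; weight (6/11)·(1/2) = 3/11.
The weights sum to 4/11.
So P(the prize voucher in locker 3 | the attendant opened locker 1) = (3/11) / (4/11) = 3/4.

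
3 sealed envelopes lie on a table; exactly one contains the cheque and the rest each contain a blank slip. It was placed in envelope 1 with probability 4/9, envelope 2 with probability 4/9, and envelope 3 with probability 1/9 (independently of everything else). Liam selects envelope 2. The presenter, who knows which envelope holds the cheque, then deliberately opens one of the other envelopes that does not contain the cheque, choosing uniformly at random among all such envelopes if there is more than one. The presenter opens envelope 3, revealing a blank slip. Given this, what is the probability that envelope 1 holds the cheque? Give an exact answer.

2/3

Consider each possible location of the cheque in turn.
If it is in envelope 1 (prior 4/9): the presenter has no choice, probability 1; weight (4/9)·1 = 4/9.
If it is in envelope 2 (prior 4/9): the presenter has 2 equally likely choices, so probability 1/2; weight (4/9)·(1/2) = 2/9.
If it is in envelope 3 (prior 1/9): the presenter opened envelope 3, so this case is ruled out; weight (1/9)·0 = 0.
The weights sum to 2/3.
So P(the cheque in envelope 1 | the presenter opened envelope 3) = (4/9) / (2/3) = 2/3.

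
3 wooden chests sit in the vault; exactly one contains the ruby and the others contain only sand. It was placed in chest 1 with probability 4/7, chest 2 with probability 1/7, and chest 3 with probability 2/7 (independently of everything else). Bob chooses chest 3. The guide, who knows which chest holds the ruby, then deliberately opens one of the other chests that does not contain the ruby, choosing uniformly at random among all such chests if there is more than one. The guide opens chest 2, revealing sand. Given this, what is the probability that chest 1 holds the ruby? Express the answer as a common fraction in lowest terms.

4/5

Consider each possible location of the ruby in turn.
If it is in chest 1 (prior 4/7): the guide has no choice, probability 1; weight (4/7)·1 = 4/7.
If it is in chest 2 (prior 1/7): the guide opened chest 2, so this case is ruled out; weight (1/7)·0 = 0.
If it is in chest 3 (prior 2/7): the guide has 2 equally likely choices, so probability 1/2; weight (2/7)·(1/2) = 1/7.
The weights sum to 5/7.
So P(the ruby in chest 1 | the guide opened chest 2) = (4/7) / (5/7) = 4/5.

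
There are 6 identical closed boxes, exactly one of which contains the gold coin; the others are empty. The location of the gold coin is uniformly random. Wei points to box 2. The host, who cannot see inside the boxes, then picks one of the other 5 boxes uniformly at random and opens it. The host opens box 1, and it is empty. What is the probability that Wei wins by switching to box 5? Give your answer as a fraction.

Consider each possible location of the gold coin in turn.
If it is in box 1 (prior 1/6): the host opened box 1, so this case is ruled out; weight (1/6)·0 = 0.
If it is in any of boxes 2, 3, 4, 5, and 6 (prior 1/6 each): the host picks box 1 with probability 1/5 regardless, and it is not the prize; weight (1/6)·(1/5) = 1/30 each.
The weights sum to 1/6.
So P(the gold coin in box 5 | the host opened box 1) = (1/30) / (1/6) = 1/5.

1/5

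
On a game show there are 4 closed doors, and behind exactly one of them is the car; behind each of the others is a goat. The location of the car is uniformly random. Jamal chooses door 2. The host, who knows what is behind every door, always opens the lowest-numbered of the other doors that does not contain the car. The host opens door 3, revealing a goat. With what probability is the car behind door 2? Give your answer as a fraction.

Apply Bayes' rule, conditioning on where the car actually is.
If it is behind door 1 (prior 1/4): door 3 is the lowest-numbered option available, probability 1; weight (1/4)·1 = 1/4.
If it is behind either of doors 2 and 4 (prior 1/4 each): the host would have opened door 1 instead, probability 0; weight (1/4)·0 = 0 each.
If it is behind door 3 (prior 1/4): the host opened door 3, so this case is ruled out; weight (1/4)·0 = 0.
The weights sum to 1/4.
So P(the car behind door 2 | the host opened door 3) = 0 / (1/4) = 0.

0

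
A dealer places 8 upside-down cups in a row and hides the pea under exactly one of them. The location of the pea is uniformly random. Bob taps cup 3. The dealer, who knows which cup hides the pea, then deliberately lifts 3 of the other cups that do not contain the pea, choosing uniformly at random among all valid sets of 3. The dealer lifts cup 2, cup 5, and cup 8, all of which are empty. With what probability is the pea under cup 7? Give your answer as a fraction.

7/32

Apply Bayes' rule, conditioning on where the pea actually is.
If it is under any of cups 1, 4, 6, and 7 (prior 1/8 each): the dealer has 20 equally likely choices, so probability 1/20; weight (1/8)·(1/20) = 1/160 each.
If it is under any of cups 2, 5, and 8 (prior 1/8 each): that cup was opened and seen not to hold the prize — ruled out; weight (1/8)·0 = 0 each.
If it is under cup 3 (prior 1/8): the dealer has 35 equally likely choices, so probability 1/35; weight (1/8)·(1/35) = 1/280.
The weights sum to 1/35.
So P(the pea under cup 7 | the dealer opened cup 2, cup 5, and cup 8) = (1/160) / (1/35) = 7/32.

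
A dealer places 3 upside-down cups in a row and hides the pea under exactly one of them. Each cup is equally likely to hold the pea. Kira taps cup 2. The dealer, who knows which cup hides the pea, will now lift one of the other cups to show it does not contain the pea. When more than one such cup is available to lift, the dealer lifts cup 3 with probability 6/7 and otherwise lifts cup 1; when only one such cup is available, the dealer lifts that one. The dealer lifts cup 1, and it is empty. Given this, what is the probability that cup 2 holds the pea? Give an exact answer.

Consider each possible location of the pea in turn.
If it is under cup 1 (prior 1/3): the dealer opened cup 1, so this case is ruled out; weight (1/3)·0 = 0.
If it is under cup 2 (prior 1/3): cup 3 is available but not opened, probability 1/7; weight (1/3)·(1/7) = 1/21.
If it is under cup 3 (prior 1/3): only cup 1 is available, probability 1; weight (1/3)·1 = 1/3.
The weights sum to 8/21.
So P(the pea under cup 2 | the dealer opened cup 1) = (1/21) / (8/21) = 1/8.

1/8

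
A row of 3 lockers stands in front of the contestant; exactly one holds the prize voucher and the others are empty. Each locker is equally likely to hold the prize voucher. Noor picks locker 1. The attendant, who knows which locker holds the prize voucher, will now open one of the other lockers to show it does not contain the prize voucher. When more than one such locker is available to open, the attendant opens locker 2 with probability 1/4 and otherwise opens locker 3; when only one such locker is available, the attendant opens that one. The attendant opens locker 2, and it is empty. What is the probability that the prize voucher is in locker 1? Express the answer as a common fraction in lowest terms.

1/5

Consider each possible location of the prize voucher in turn.
If it is in locker 1 (prior 1/3): locker 2 is available, opened with probability 1/4; weight (1/3)·(1/4) = 1/12.
If it is in locker 2 (prior 1/3): the attendant opened locker 2, so this case is ruled out; weight (1/3)·0 = 0.
If it is in locker 3 (prior 1/3): only locker 2 is available, probability 1; weight (1/3)·1 = 1/3.
The weights sum to 5/12.
So P(the prize voucher in locker 1 | the attendant opened locker 2) = (1/12) / (5/12) = 1/5.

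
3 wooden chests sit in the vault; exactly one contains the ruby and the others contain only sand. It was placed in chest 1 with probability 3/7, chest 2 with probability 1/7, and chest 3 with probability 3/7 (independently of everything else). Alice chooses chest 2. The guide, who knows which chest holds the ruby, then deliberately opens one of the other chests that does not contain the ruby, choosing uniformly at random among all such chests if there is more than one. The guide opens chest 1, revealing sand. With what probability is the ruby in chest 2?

Condition on the true location of the ruby.
If it is in chest 1 (prior 3/7): the guide opened chest 1, so this case is ruled out; weight (3/7)·0 = 0.
If it is in chest 2 (prior 1/7): the guide has 2 equally likely choices, so probability 1/2; weight (1/7)·(1/2) = 1/14.
If it is in chest 3 (prior 3/7): the guide has no choice, probability 1; weight (3/7)·1 = 3/7.
The weights sum to 1/2.
So P(the ruby in chest 2 | the guide opened chest 1) = (1/14) / (1/2) = 1/7.

1/7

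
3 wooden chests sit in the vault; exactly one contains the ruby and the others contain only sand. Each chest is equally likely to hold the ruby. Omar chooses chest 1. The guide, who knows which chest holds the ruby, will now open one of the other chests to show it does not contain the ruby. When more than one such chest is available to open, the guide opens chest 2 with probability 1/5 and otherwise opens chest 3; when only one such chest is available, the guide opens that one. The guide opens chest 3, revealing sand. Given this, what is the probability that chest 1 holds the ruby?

4/9

Apply Bayes' rule, conditioning on where the ruby actually is.
If it is in chest 1 (prior 1/3): chest 2 is available but not opened, probability 4/5; weight (1/3)·(4/5) = 4/15.
If it is in chest 2 (prior 1/3): only chest 3 is available, probability 1; weight (1/3)·1 = 1/3.
If it is in chest 3 (prior 1/3): the guide opened chest 3, so this case is ruled out; weight (1/3)·0 = 0.
The weights sum to 3/5.
So P(the ruby in chest 1 | the guide opened chest 3) = (4/15) / (3/5) = 4/9.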